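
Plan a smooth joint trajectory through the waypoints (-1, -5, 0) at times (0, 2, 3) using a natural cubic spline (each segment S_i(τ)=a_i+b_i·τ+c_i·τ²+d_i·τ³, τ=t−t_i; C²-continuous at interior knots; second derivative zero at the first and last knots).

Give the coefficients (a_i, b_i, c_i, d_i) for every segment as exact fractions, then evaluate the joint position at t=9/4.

  seg 0: a=-1 b=-13/3 c=0 d=7/12
  seg 1: a=-5 b=8/3 c=7/2 d=-7/6
S(9/4) = -529/128

Δ: Δ0=-2, Δ1=5
row 1: diag=6, rhs=42; c'=1/6, d'=7
back: M1=7
M: M0=0, M1=7, M2=0
seg 0: a=-1, c=M0/2=0, d=(M1−M0)/(6·2)=7/12, b=Δ0−h0·(2M0+M1)/6=-13/3
seg 1: a=-5, c=M1/2=7/2, d=(M2−M1)/(6·1)=-7/6, b=Δ1−h1·(2M1+M2)/6=8/3
t_q=9/4 → seg 1, τ=1/4; S=-5+8/3·τ+7/2·τ²+-7/6·τ³=-529/128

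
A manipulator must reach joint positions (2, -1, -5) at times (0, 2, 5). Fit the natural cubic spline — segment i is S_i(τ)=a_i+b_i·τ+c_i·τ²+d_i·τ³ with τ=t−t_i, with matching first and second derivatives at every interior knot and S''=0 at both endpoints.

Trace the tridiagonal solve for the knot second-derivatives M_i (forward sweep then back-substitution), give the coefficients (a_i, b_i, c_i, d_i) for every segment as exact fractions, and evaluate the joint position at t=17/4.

Δ: Δ0=-3/2, Δ1=-4/3
row 1: diag=10, rhs=1; c'=3/10, d'=1/10
back: M1=1/10
M: M0=0, M1=1/10, M2=0
seg 0: a=2, c=M0/2=0, d=(M1−M0)/(6·2)=1/120, b=Δ0−h0·(2M0+M1)/6=-23/15
seg 1: a=-1, c=M1/2=1/20, d=(M2−M1)/(6·3)=-1/180, b=Δ1−h1·(2M1+M2)/6=-43/30
t_q=17/4 → seg 1, τ=9/4; S=-1+-43/30·τ+1/20·τ²+-1/180·τ³=-1033/256

  seg 0: a=2 b=-23/15 c=0 d=1/120
  seg 1: a=-1 b=-43/30 c=1/20 d=-1/180
S(17/4) = -1033/256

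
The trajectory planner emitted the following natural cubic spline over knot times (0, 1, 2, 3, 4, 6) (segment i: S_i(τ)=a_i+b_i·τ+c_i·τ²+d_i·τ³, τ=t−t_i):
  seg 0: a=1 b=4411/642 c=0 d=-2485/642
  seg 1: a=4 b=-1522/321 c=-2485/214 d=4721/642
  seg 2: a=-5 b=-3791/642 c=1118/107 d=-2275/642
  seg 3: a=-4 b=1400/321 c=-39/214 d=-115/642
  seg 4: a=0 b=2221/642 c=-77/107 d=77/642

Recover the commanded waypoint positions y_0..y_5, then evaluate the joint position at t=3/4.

y_0 = S_0(0) = a_0 = 1
y_1 = S_1(0) = a_1 = 4
y_2 = S_2(0) = a_2 = -5
y_3 = S_3(0) = a_3 = -4
y_4 = S_4(0) = a_4 = 0
y_5 = S_4(2) = 5
t_q=3/4 is in segment 0 (τ=3/4); S_0(τ)=61907/13696

y_0=1 y_1=4 y_2=-5 y_3=-4 y_4=0 y_5=5
S(3/4) = 61907/13696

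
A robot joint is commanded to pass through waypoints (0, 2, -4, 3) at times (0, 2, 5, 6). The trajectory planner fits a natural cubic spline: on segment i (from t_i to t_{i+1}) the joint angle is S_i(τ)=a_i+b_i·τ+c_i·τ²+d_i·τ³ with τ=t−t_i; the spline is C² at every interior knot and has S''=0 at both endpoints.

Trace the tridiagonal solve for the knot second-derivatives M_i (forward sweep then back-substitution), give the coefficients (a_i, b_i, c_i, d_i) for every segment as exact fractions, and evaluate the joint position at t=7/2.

Δ: Δ0=1, Δ1=-2, Δ2=7
row 1: diag=10, rhs=-18; c'=3/10, d'=-9/5
row 2: denom=8−3·3/10=71/10; d'=(54−3·-9/5)/(71/10)=594/71
back: M2=594/71
back: M1=-9/5−3/10·594/71=-306/71
M: M0=0, M1=-306/71, M2=594/71, M3=0
seg 0: a=0, c=M0/2=0, d=(M1−M0)/(6·2)=-51/142, b=Δ0−h0·(2M0+M1)/6=173/71
seg 1: a=2, c=M1/2=-153/71, d=(M2−M1)/(6·3)=50/71, b=Δ1−h1·(2M1+M2)/6=-133/71
seg 2: a=-4, c=M2/2=297/71, d=(M3−M2)/(6·1)=-99/71, b=Δ2−h2·(2M2+M3)/6=299/71
t_q=7/2 → seg 1, τ=3/2; S=2+-133/71·τ+-153/71·τ²+50/71·τ³=-233/71

  seg 0: a=0 b=173/71 c=0 d=-51/142
  seg 1: a=2 b=-133/71 c=-153/71 d=50/71
  seg 2: a=-4 b=299/71 c=297/71 d=-99/71
S(7/2) = -233/71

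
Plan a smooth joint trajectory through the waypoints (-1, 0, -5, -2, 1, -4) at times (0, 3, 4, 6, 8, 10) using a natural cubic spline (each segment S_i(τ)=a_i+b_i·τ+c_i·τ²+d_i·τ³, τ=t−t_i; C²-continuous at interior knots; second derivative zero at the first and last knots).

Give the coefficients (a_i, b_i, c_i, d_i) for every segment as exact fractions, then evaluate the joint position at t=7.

  seg 0: a=-1 b=10837/3846 c=0 d=-3185/11538
  seg 1: a=0 b=-8914/1923 c=-3185/1282 d=8153/3846
  seg 2: a=-5 b=-12479/3846 c=2484/641 d=-1445/1923
  seg 3: a=-2 b=12457/3846 c=-406/641 d=-227/1923
  seg 4: a=1 b=-2735/3846 c=-860/641 d=430/1923
S(7) = 625/1282

Δ: Δ0=1/3, Δ1=-5, Δ2=3/2, Δ3=3/2, Δ4=-5/2
row 1: diag=8, rhs=-32; c'=1/8, d'=-4
row 2: denom=6−1·1/8=47/8; d'=(39−1·-4)/(47/8)=344/47
row 3: denom=8−2·16/47=344/47; d'=(0−2·344/47)/(344/47)=-2
row 4: denom=8−2·47/172=641/86; d'=(-24−2·-2)/(641/86)=-1720/641
back: M4=-1720/641
back: M3=-2−47/172·-1720/641=-812/641
back: M2=344/47−16/47·-812/641=4968/641
back: M1=-4−1/8·4968/641=-3185/641
M: M0=0, M1=-3185/641, M2=4968/641, M3=-812/641, M4=-1720/641, M5=0
seg 0: a=-1, c=M0/2=0, d=(M1−M0)/(6·3)=-3185/11538, b=Δ0−h0·(2M0+M1)/6=10837/3846
seg 1: a=0, c=M1/2=-3185/1282, d=(M2−M1)/(6·1)=8153/3846, b=Δ1−h1·(2M1+M2)/6=-8914/1923
seg 2: a=-5, c=M2/2=2484/641, d=(M3−M2)/(6·2)=-1445/1923, b=Δ2−h2·(2M2+M3)/6=-12479/3846
seg 3: a=-2, c=M3/2=-406/641, d=(M4−M3)/(6·2)=-227/1923, b=Δ3−h3·(2M3+M4)/6=12457/3846
seg 4: a=1, c=M4/2=-860/641, d=(M5−M4)/(6·2)=430/1923, b=Δ4−h4·(2M4+M5)/6=-2735/3846
t_q=7 → seg 3, τ=1; S=-2+12457/3846·τ+-406/641·τ²+-227/1923·τ³=625/1282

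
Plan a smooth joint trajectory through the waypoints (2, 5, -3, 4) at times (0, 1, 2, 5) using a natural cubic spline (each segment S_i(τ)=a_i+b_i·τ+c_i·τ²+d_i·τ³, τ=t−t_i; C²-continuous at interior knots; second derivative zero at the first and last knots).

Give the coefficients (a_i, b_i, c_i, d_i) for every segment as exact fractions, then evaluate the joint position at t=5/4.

Δ: Δ0=3, Δ1=-8, Δ2=7/3
row 1: diag=4, rhs=-66; c'=1/4, d'=-33/2
row 2: denom=8−1·1/4=31/4; d'=(62−1·-33/2)/(31/4)=314/31
back: M2=314/31
back: M1=-33/2−1/4·314/31=-590/31
M: M0=0, M1=-590/31, M2=314/31, M3=0
seg 0: a=2, c=M0/2=0, d=(M1−M0)/(6·1)=-295/93, b=Δ0−h0·(2M0+M1)/6=574/93
seg 1: a=5, c=M1/2=-295/31, d=(M2−M1)/(6·1)=452/93, b=Δ1−h1·(2M1+M2)/6=-311/93
seg 2: a=-3, c=M2/2=157/31, d=(M3−M2)/(6·3)=-157/279, b=Δ2−h2·(2M2+M3)/6=-725/93
t_q=5/4 → seg 1, τ=1/4; S=5+-311/93·τ+-295/31·τ²+452/93·τ³=113/31

  seg 0: a=2 b=574/93 c=0 d=-295/93
  seg 1: a=5 b=-311/93 c=-295/31 d=452/93
  seg 2: a=-3 b=-725/93 c=157/31 d=-157/279
S(5/4) = 113/31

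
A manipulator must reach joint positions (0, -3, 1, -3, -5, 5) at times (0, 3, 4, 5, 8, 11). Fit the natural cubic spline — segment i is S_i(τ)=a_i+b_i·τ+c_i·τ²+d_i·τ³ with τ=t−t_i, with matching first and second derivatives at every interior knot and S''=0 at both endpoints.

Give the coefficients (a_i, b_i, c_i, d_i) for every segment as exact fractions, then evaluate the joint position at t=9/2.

  seg 0: a=0 b=-3271/867 c=0 d=2404/7803
  seg 1: a=-3 b=3941/867 c=2404/867 d=-959/289
  seg 2: a=1 b=118/867 c=-6227/867 d=2641/867
  seg 3: a=-3 b=-1471/289 c=1696/867 d=-1253/7803
  seg 4: a=-5 b=668/289 c=443/867 d=-443/7803
S(9/2) = -2405/6936

Δ: Δ0=-1, Δ1=4, Δ2=-4, Δ3=-2/3, Δ4=10/3
row 1: diag=8, rhs=30; c'=1/8, d'=15/4
row 2: denom=4−1·1/8=31/8; d'=(-48−1·15/4)/(31/8)=-414/31
row 3: denom=8−1·8/31=240/31; d'=(20−1·-414/31)/(240/31)=517/120
row 4: denom=12−3·31/80=867/80; d'=(24−3·517/120)/(867/80)=886/867
back: M4=886/867
back: M3=517/120−31/80·886/867=3392/867
back: M2=-414/31−8/31·3392/867=-12454/867
back: M1=15/4−1/8·-12454/867=4808/867
M: M0=0, M1=4808/867, M2=-12454/867, M3=3392/867, M4=886/867, M5=0
seg 0: a=0, c=M0/2=0, d=(M1−M0)/(6·3)=2404/7803, b=Δ0−h0·(2M0+M1)/6=-3271/867
seg 1: a=-3, c=M1/2=2404/867, d=(M2−M1)/(6·1)=-959/289, b=Δ1−h1·(2M1+M2)/6=3941/867
seg 2: a=1, c=M2/2=-6227/867, d=(M3−M2)/(6·1)=2641/867, b=Δ2−h2·(2M2+M3)/6=118/867
seg 3: a=-3, c=M3/2=1696/867, d=(M4−M3)/(6·3)=-1253/7803, b=Δ3−h3·(2M3+M4)/6=-1471/289
seg 4: a=-5, c=M4/2=443/867, d=(M5−M4)/(6·3)=-443/7803, b=Δ4−h4·(2M4+M5)/6=668/289
t_q=9/2 → seg 2, τ=1/2; S=1+118/867·τ+-6227/867·τ²+2641/867·τ³=-2405/6936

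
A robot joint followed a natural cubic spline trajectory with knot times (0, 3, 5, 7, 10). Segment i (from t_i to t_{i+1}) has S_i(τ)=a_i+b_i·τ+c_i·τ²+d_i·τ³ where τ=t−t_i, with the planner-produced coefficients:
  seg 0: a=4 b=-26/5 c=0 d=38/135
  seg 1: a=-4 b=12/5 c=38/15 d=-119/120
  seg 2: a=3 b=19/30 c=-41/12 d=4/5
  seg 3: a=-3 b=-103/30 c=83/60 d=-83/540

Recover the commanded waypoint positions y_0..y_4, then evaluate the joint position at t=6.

y_0 = S_0(0) = a_0 = 4
y_1 = S_1(0) = a_1 = -4
y_2 = S_2(0) = a_2 = 3
y_3 = S_3(0) = a_3 = -3
y_4 = S_3(3) = -5
t_q=6 is in segment 2 (τ=1); S_2(τ)=61/60

y_0=4 y_1=-4 y_2=3 y_3=-3 y_4=-5
S(6) = 61/60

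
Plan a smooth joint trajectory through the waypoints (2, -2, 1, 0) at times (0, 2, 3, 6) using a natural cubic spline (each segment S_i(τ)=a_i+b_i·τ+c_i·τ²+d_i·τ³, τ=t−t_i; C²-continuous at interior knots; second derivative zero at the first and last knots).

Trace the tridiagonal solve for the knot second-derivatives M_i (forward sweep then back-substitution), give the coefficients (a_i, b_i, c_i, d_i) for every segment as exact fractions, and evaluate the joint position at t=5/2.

  seg 0: a=2 b=-542/141 c=0 d=65/141
  seg 1: a=-2 b=238/141 c=130/47 d=-205/141
  seg 2: a=1 b=403/141 c=-75/47 d=25/141
S(5/2) = -243/376

Δ: Δ0=-2, Δ1=3, Δ2=-1/3
row 1: diag=6, rhs=30; c'=1/6, d'=5
row 2: denom=8−1·1/6=47/6; d'=(-20−1·5)/(47/6)=-150/47
back: M2=-150/47
back: M1=5−1/6·-150/47=260/47
M: M0=0, M1=260/47, M2=-150/47, M3=0
seg 0: a=2, c=M0/2=0, d=(M1−M0)/(6·2)=65/141, b=Δ0−h0·(2M0+M1)/6=-542/141
seg 1: a=-2, c=M1/2=130/47, d=(M2−M1)/(6·1)=-205/141, b=Δ1−h1·(2M1+M2)/6=238/141
seg 2: a=1, c=M2/2=-75/47, d=(M3−M2)/(6·3)=25/141, b=Δ2−h2·(2M2+M3)/6=403/141
t_q=5/2 → seg 1, τ=1/2; S=-2+238/141·τ+130/47·τ²+-205/141·τ³=-243/376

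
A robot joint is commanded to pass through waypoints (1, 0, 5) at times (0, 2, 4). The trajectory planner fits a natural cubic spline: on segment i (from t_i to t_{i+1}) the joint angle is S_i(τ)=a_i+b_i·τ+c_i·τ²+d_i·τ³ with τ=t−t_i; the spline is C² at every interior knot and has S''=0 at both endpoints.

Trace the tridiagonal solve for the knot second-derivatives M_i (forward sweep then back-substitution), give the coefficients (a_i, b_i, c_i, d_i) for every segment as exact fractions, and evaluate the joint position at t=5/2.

  seg 0: a=1 b=-5/4 c=0 d=3/16
  seg 1: a=0 b=1 c=9/8 d=-3/16
S(5/2) = 97/128

Δ: Δ0=-1/2, Δ1=5/2
row 1: diag=8, rhs=18; c'=1/4, d'=9/4
back: M1=9/4
M: M0=0, M1=9/4, M2=0
seg 0: a=1, c=M0/2=0, d=(M1−M0)/(6·2)=3/16, b=Δ0−h0·(2M0+M1)/6=-5/4
seg 1: a=0, c=M1/2=9/8, d=(M2−M1)/(6·2)=-3/16, b=Δ1−h1·(2M1+M2)/6=1
t_q=5/2 → seg 1, τ=1/2; S=0+1·τ+9/8·τ²+-3/16·τ³=97/128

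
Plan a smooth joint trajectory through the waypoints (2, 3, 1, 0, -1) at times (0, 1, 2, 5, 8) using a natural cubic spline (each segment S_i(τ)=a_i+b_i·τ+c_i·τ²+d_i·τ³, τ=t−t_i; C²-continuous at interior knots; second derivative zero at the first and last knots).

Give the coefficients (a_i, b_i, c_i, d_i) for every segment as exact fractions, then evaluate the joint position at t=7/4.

Δ: Δ0=1, Δ1=-2, Δ2=-1/3, Δ3=-1/3
row 1: diag=4, rhs=-18; c'=1/4, d'=-9/2
row 2: denom=8−1·1/4=31/4; d'=(10−1·-9/2)/(31/4)=58/31
row 3: denom=12−3·12/31=336/31; d'=(0−3·58/31)/(336/31)=-29/56
back: M3=-29/56
back: M2=58/31−12/31·-29/56=29/14
back: M1=-9/2−1/4·29/14=-281/56
M: M0=0, M1=-281/56, M2=29/14, M3=-29/56, M4=0
seg 0: a=2, c=M0/2=0, d=(M1−M0)/(6·1)=-281/336, b=Δ0−h0·(2M0+M1)/6=617/336
seg 1: a=3, c=M1/2=-281/112, d=(M2−M1)/(6·1)=397/336, b=Δ1−h1·(2M1+M2)/6=-113/168
seg 2: a=1, c=M2/2=29/28, d=(M3−M2)/(6·3)=-145/1008, b=Δ2−h2·(2M2+M3)/6=-103/48
seg 3: a=0, c=M3/2=-29/112, d=(M4−M3)/(6·3)=29/1008, b=Δ3−h3·(2M3+M4)/6=31/168
t_q=7/4 → seg 1, τ=3/4; S=3+-113/168·τ+-281/112·τ²+397/336·τ³=11345/7168

  seg 0: a=2 b=617/336 c=0 d=-281/336
  seg 1: a=3 b=-113/168 c=-281/112 d=397/336
  seg 2: a=1 b=-103/48 c=29/28 d=-145/1008
  seg 3: a=0 b=31/168 c=-29/112 d=29/1008
S(7/4) = 11345/7168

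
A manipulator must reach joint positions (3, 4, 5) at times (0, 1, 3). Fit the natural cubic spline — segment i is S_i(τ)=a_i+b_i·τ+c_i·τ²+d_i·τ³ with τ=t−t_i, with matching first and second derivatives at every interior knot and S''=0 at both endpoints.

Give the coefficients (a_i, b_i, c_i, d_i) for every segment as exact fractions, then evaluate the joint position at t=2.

  seg 0: a=3 b=13/12 c=0 d=-1/12
  seg 1: a=4 b=5/6 c=-1/4 d=1/24
S(2) = 37/8

Δ: Δ0=1, Δ1=1/2
row 1: diag=6, rhs=-3; c'=1/3, d'=-1/2
back: M1=-1/2
M: M0=0, M1=-1/2, M2=0
seg 0: a=3, c=M0/2=0, d=(M1−M0)/(6·1)=-1/12, b=Δ0−h0·(2M0+M1)/6=13/12
seg 1: a=4, c=M1/2=-1/4, d=(M2−M1)/(6·2)=1/24, b=Δ1−h1·(2M1+M2)/6=5/6
t_q=2 → seg 1, τ=1; S=4+5/6·τ+-1/4·τ²+1/24·τ³=37/8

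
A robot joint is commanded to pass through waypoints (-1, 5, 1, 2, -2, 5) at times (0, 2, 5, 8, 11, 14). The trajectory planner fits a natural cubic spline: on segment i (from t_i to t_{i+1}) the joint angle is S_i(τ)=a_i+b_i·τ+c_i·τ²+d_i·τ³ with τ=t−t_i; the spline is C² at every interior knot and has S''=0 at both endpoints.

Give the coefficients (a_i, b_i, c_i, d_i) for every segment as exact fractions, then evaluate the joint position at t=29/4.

Δ: Δ0=3, Δ1=-4/3, Δ2=1/3, Δ3=-4/3, Δ4=7/3
row 1: diag=10, rhs=-26; c'=3/10, d'=-13/5
row 2: denom=12−3·3/10=111/10; d'=(10−3·-13/5)/(111/10)=178/111
row 3: denom=12−3·10/37=414/37; d'=(-10−3·178/111)/(414/37)=-274/207
row 4: denom=12−3·37/138=515/46; d'=(22−3·-274/207)/(515/46)=3584/1545
back: M4=3584/1545
back: M3=-274/207−37/138·3584/1545=-1002/515
back: M2=178/111−10/37·-1002/515=658/309
back: M1=-13/5−3/10·658/309=-1668/515
M: M0=0, M1=-1668/515, M2=658/309, M3=-1002/515, M4=3584/1545, M5=0
seg 0: a=-1, c=M0/2=0, d=(M1−M0)/(6·2)=-139/515, b=Δ0−h0·(2M0+M1)/6=2101/515
seg 1: a=5, c=M1/2=-834/515, d=(M2−M1)/(6·3)=4147/13905, b=Δ1−h1·(2M1+M2)/6=433/515
seg 2: a=1, c=M2/2=329/309, d=(M3−M2)/(6·3)=-3148/13905, b=Δ2−h2·(2M2+M3)/6=-424/515
seg 3: a=2, c=M3/2=-501/515, d=(M4−M3)/(6·3)=659/2781, b=Δ3−h3·(2M3+M4)/6=-282/515
seg 4: a=-2, c=M4/2=1792/1545, d=(M5−M4)/(6·3)=-1792/13905, b=Δ4−h4·(2M4+M5)/6=7/515
t_q=29/4 → seg 2, τ=9/4; S=1+-424/515·τ+329/309·τ²+-3148/13905·τ³=8071/4120

  seg 0: a=-1 b=2101/515 c=0 d=-139/515
  seg 1: a=5 b=433/515 c=-834/515 d=4147/13905
  seg 2: a=1 b=-424/515 c=329/309 d=-3148/13905
  seg 3: a=2 b=-282/515 c=-501/515 d=659/2781
  seg 4: a=-2 b=7/515 c=1792/1545 d=-1792/13905
S(29/4) = 8071/4120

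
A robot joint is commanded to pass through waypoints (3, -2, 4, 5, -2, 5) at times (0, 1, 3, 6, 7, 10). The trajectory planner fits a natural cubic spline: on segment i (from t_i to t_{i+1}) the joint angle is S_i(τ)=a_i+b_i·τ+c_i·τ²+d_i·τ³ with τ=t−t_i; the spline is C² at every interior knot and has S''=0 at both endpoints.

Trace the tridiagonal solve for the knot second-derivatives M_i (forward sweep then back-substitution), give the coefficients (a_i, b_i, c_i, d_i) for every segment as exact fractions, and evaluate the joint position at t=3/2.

Δ: Δ0=-5, Δ1=3, Δ2=1/3, Δ3=-7, Δ4=7/3
row 1: diag=6, rhs=48; c'=1/3, d'=8
row 2: denom=10−2·1/3=28/3; d'=(-16−2·8)/(28/3)=-24/7
row 3: denom=8−3·9/28=197/28; d'=(-44−3·-24/7)/(197/28)=-944/197
row 4: denom=8−1·28/197=1548/197; d'=(56−1·-944/197)/(1548/197)=998/129
back: M4=998/129
back: M3=-944/197−28/197·998/129=-760/129
back: M2=-24/7−9/28·-760/129=-66/43
back: M1=8−1/3·-66/43=366/43
M: M0=0, M1=366/43, M2=-66/43, M3=-760/129, M4=998/129, M5=0
seg 0: a=3, c=M0/2=0, d=(M1−M0)/(6·1)=61/43, b=Δ0−h0·(2M0+M1)/6=-276/43
seg 1: a=-2, c=M1/2=183/43, d=(M2−M1)/(6·2)=-36/43, b=Δ1−h1·(2M1+M2)/6=-93/43
seg 2: a=4, c=M2/2=-33/43, d=(M3−M2)/(6·3)=-281/1161, b=Δ2−h2·(2M2+M3)/6=207/43
seg 3: a=5, c=M3/2=-380/129, d=(M4−M3)/(6·1)=293/129, b=Δ3−h3·(2M3+M4)/6=-272/43
seg 4: a=-2, c=M4/2=499/129, d=(M5−M4)/(6·3)=-499/1161, b=Δ4−h4·(2M4+M5)/6=-697/129
t_q=3/2 → seg 1, τ=1/2; S=-2+-93/43·τ+183/43·τ²+-36/43·τ³=-365/172

  seg 0: a=3 b=-276/43 c=0 d=61/43
  seg 1: a=-2 b=-93/43 c=183/43 d=-36/43
  seg 2: a=4 b=207/43 c=-33/43 d=-281/1161
  seg 3: a=5 b=-272/43 c=-380/129 d=293/129
  seg 4: a=-2 b=-697/129 c=499/129 d=-499/1161
S(3/2) = -365/172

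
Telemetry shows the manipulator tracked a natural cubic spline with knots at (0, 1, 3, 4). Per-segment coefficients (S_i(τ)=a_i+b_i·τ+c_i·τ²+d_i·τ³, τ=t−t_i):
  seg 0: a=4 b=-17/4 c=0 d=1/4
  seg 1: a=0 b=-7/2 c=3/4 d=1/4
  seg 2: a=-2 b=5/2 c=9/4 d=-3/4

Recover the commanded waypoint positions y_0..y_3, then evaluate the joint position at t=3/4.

y_0=4 y_1=0 y_2=-2 y_3=2
S(3/4) = 235/256

y_0 = S_0(0) = a_0 = 4
y_1 = S_1(0) = a_1 = 0
y_2 = S_2(0) = a_2 = -2
y_3 = S_2(1) = 2
t_q=3/4 is in segment 0 (τ=3/4); S_0(τ)=235/256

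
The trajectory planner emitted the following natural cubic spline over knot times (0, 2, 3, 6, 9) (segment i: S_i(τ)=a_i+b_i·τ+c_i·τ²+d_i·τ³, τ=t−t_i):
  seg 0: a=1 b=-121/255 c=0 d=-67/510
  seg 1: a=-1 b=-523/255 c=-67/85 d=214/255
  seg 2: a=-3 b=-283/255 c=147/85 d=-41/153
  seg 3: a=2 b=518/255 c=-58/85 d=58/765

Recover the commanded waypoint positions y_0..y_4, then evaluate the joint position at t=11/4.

y_0=1 y_1=-1 y_2=-3 y_3=2 y_4=4
S(11/4) = -7147/2720

y_0 = S_0(0) = a_0 = 1
y_1 = S_1(0) = a_1 = -1
y_2 = S_2(0) = a_2 = -3
y_3 = S_3(0) = a_3 = 2
y_4 = S_3(3) = 4
t_q=11/4 is in segment 1 (τ=3/4); S_1(τ)=-7147/2720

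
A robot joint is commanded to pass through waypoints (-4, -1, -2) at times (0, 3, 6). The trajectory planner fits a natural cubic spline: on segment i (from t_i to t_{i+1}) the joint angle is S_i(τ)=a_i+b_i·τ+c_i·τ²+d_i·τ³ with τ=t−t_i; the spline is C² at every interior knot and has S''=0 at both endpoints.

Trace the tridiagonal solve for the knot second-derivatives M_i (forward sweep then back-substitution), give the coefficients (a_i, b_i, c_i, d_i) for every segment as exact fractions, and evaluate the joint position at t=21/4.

  seg 0: a=-4 b=4/3 c=0 d=-1/27
  seg 1: a=-1 b=1/3 c=-1/3 d=1/27
S(21/4) = -97/64

Δ: Δ0=1, Δ1=-1/3
row 1: diag=12, rhs=-8; c'=1/4, d'=-2/3
back: M1=-2/3
M: M0=0, M1=-2/3, M2=0
seg 0: a=-4, c=M0/2=0, d=(M1−M0)/(6·3)=-1/27, b=Δ0−h0·(2M0+M1)/6=4/3
seg 1: a=-1, c=M1/2=-1/3, d=(M2−M1)/(6·3)=1/27, b=Δ1−h1·(2M1+M2)/6=1/3
t_q=21/4 → seg 1, τ=9/4; S=-1+1/3·τ+-1/3·τ²+1/27·τ³=-97/64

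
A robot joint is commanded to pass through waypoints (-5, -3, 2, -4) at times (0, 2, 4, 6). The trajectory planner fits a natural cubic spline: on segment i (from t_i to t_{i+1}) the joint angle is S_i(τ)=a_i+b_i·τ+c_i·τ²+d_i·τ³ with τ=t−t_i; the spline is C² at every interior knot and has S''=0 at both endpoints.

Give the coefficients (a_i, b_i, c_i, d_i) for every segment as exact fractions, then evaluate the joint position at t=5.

  seg 0: a=-5 b=7/30 c=0 d=23/120
  seg 1: a=-3 b=38/15 c=23/20 d=-7/12
  seg 2: a=2 b=2/15 c=-47/20 d=47/120
S(5) = 7/40

Δ: Δ0=1, Δ1=5/2, Δ2=-3
row 1: diag=8, rhs=9; c'=1/4, d'=9/8
row 2: denom=8−2·1/4=15/2; d'=(-33−2·9/8)/(15/2)=-47/10
back: M2=-47/10
back: M1=9/8−1/4·-47/10=23/10
M: M0=0, M1=23/10, M2=-47/10, M3=0
seg 0: a=-5, c=M0/2=0, d=(M1−M0)/(6·2)=23/120, b=Δ0−h0·(2M0+M1)/6=7/30
seg 1: a=-3, c=M1/2=23/20, d=(M2−M1)/(6·2)=-7/12, b=Δ1−h1·(2M1+M2)/6=38/15
seg 2: a=2, c=M2/2=-47/20, d=(M3−M2)/(6·2)=47/120, b=Δ2−h2·(2M2+M3)/6=2/15
t_q=5 → seg 2, τ=1; S=2+2/15·τ+-47/20·τ²+47/120·τ³=7/40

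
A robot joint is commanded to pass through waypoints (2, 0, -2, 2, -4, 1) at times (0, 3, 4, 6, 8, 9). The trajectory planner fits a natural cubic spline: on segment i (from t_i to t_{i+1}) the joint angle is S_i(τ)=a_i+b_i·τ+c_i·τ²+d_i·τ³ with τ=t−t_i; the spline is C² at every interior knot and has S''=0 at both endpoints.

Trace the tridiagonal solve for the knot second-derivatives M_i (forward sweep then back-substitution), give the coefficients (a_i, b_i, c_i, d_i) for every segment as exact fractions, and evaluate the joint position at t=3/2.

Δ: Δ0=-2/3, Δ1=-2, Δ2=2, Δ3=-3, Δ4=5
row 1: diag=8, rhs=-8; c'=1/8, d'=-1
row 2: denom=6−1·1/8=47/8; d'=(24−1·-1)/(47/8)=200/47
row 3: denom=8−2·16/47=344/47; d'=(-30−2·200/47)/(344/47)=-905/172
row 4: denom=6−2·47/172=469/86; d'=(48−2·-905/172)/(469/86)=719/67
back: M4=719/67
back: M3=-905/172−47/172·719/67=-549/67
back: M2=200/47−16/47·-549/67=472/67
back: M1=-1−1/8·472/67=-126/67
M: M0=0, M1=-126/67, M2=472/67, M3=-549/67, M4=719/67, M5=0
seg 0: a=2, c=M0/2=0, d=(M1−M0)/(6·3)=-7/67, b=Δ0−h0·(2M0+M1)/6=55/201
seg 1: a=0, c=M1/2=-63/67, d=(M2−M1)/(6·1)=299/201, b=Δ1−h1·(2M1+M2)/6=-512/201
seg 2: a=-2, c=M2/2=236/67, d=(M3−M2)/(6·2)=-1021/804, b=Δ2−h2·(2M2+M3)/6=7/201
seg 3: a=2, c=M3/2=-549/134, d=(M4−M3)/(6·2)=317/201, b=Δ3−h3·(2M3+M4)/6=-224/201
seg 4: a=-4, c=M4/2=719/134, d=(M5−M4)/(6·1)=-719/402, b=Δ4−h4·(2M4+M5)/6=286/201
t_q=3/2 → seg 0, τ=3/2; S=2+55/201·τ+0·τ²+-7/67·τ³=1103/536

  seg 0: a=2 b=55/201 c=0 d=-7/67
  seg 1: a=0 b=-512/201 c=-63/67 d=299/201
  seg 2: a=-2 b=7/201 c=236/67 d=-1021/804
  seg 3: a=2 b=-224/201 c=-549/134 d=317/201
  seg 4: a=-4 b=286/201 c=719/134 d=-719/402
S(3/2) = 1103/536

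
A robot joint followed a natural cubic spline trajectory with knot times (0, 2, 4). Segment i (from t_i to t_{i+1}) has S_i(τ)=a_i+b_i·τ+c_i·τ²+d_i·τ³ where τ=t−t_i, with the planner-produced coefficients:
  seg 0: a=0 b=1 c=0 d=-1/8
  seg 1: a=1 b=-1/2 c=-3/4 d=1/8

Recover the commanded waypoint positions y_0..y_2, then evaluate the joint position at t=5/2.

y_0 = S_0(0) = a_0 = 0
y_1 = S_1(0) = a_1 = 1
y_2 = S_1(2) = -2
t_q=5/2 is in segment 1 (τ=1/2); S_1(τ)=37/64

y_0=0 y_1=1 y_2=-2
S(5/2) = 37/64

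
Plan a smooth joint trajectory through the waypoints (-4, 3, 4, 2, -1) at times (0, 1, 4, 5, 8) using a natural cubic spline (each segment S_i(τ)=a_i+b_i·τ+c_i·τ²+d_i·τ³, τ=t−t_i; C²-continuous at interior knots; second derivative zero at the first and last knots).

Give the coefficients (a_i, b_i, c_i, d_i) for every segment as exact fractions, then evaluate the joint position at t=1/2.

Δ: Δ0=7, Δ1=1/3, Δ2=-2, Δ3=-1
row 1: diag=8, rhs=-40; c'=3/8, d'=-5
row 2: denom=8−3·3/8=55/8; d'=(-14−3·-5)/(55/8)=8/55
row 3: denom=8−1·8/55=432/55; d'=(6−1·8/55)/(432/55)=161/216
back: M3=161/216
back: M2=8/55−8/55·161/216=1/27
back: M1=-5−3/8·1/27=-361/72
M: M0=0, M1=-361/72, M2=1/27, M3=161/216, M4=0
seg 0: a=-4, c=M0/2=0, d=(M1−M0)/(6·1)=-361/432, b=Δ0−h0·(2M0+M1)/6=3385/432
seg 1: a=3, c=M1/2=-361/144, d=(M2−M1)/(6·3)=1091/3888, b=Δ1−h1·(2M1+M2)/6=1151/216
seg 2: a=4, c=M2/2=1/54, d=(M3−M2)/(6·1)=17/144, b=Δ2−h2·(2M2+M3)/6=-923/432
seg 3: a=2, c=M3/2=161/432, d=(M4−M3)/(6·3)=-161/3888, b=Δ3−h3·(2M3+M4)/6=-377/216
t_q=1/2 → seg 0, τ=1/2; S=-4+3385/432·τ+0·τ²+-361/432·τ³=-215/1152

  seg 0: a=-4 b=3385/432 c=0 d=-361/432
  seg 1: a=3 b=1151/216 c=-361/144 d=1091/3888
  seg 2: a=4 b=-923/432 c=1/54 d=17/144
  seg 3: a=2 b=-377/216 c=161/432 d=-161/3888
S(1/2) = -215/1152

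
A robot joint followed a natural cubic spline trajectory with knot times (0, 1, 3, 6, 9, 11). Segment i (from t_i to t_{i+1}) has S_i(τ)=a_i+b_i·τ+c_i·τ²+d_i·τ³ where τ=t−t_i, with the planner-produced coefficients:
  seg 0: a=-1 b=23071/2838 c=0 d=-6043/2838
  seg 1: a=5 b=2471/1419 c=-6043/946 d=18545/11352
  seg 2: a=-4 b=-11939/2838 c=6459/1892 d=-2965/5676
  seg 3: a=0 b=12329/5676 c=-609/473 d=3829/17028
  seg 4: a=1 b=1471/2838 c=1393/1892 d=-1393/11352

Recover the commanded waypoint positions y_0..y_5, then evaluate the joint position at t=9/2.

y_0 = S_0(0) = a_0 = -1
y_1 = S_1(0) = a_1 = 5
y_2 = S_2(0) = a_2 = -4
y_3 = S_3(0) = a_3 = 0
y_4 = S_4(0) = a_4 = 1
y_5 = S_4(2) = 4
t_q=9/2 is in segment 2 (τ=3/2); S_2(τ)=-66479/15136

y_0=-1 y_1=5 y_2=-4 y_3=0 y_4=1 y_5=4
S(9/2) = -66479/15136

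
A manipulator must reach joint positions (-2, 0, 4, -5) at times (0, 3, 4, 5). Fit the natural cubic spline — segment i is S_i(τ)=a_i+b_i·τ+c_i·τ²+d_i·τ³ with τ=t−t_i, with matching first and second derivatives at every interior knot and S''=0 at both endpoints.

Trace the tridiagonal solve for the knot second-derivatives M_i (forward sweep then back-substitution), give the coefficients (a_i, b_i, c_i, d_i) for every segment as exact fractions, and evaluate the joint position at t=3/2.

Δ: Δ0=2/3, Δ1=4, Δ2=-9
row 1: diag=8, rhs=20; c'=1/8, d'=5/2
row 2: denom=4−1·1/8=31/8; d'=(-78−1·5/2)/(31/8)=-644/31
back: M2=-644/31
back: M1=5/2−1/8·-644/31=158/31
M: M0=0, M1=158/31, M2=-644/31, M3=0
seg 0: a=-2, c=M0/2=0, d=(M1−M0)/(6·3)=79/279, b=Δ0−h0·(2M0+M1)/6=-175/93
seg 1: a=0, c=M1/2=79/31, d=(M2−M1)/(6·1)=-401/93, b=Δ1−h1·(2M1+M2)/6=536/93
seg 2: a=4, c=M2/2=-322/31, d=(M3−M2)/(6·1)=322/93, b=Δ2−h2·(2M2+M3)/6=-193/93
t_q=3/2 → seg 0, τ=3/2; S=-2+-175/93·τ+0·τ²+79/279·τ³=-959/248

  seg 0: a=-2 b=-175/93 c=0 d=79/279
  seg 1: a=0 b=536/93 c=79/31 d=-401/93
  seg 2: a=4 b=-193/93 c=-322/31 d=322/93
S(3/2) = -959/248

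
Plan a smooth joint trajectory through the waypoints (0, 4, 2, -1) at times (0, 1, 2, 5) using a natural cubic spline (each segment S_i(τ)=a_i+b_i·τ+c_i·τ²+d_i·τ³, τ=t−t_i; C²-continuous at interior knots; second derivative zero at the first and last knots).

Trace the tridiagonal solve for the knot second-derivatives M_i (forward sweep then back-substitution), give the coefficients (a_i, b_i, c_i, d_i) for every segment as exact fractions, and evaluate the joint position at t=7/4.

  seg 0: a=0 b=173/31 c=0 d=-49/31
  seg 1: a=4 b=26/31 c=-147/31 d=59/31
  seg 2: a=2 b=-91/31 c=30/31 d=-10/93
S(7/4) = 5485/1984

Δ: Δ0=4, Δ1=-2, Δ2=-1
row 1: diag=4, rhs=-36; c'=1/4, d'=-9
row 2: denom=8−1·1/4=31/4; d'=(6−1·-9)/(31/4)=60/31
back: M2=60/31
back: M1=-9−1/4·60/31=-294/31
M: M0=0, M1=-294/31, M2=60/31, M3=0
seg 0: a=0, c=M0/2=0, d=(M1−M0)/(6·1)=-49/31, b=Δ0−h0·(2M0+M1)/6=173/31
seg 1: a=4, c=M1/2=-147/31, d=(M2−M1)/(6·1)=59/31, b=Δ1−h1·(2M1+M2)/6=26/31
seg 2: a=2, c=M2/2=30/31, d=(M3−M2)/(6·3)=-10/93, b=Δ2−h2·(2M2+M3)/6=-91/31
t_q=7/4 → seg 1, τ=3/4; S=4+26/31·τ+-147/31·τ²+59/31·τ³=5485/1984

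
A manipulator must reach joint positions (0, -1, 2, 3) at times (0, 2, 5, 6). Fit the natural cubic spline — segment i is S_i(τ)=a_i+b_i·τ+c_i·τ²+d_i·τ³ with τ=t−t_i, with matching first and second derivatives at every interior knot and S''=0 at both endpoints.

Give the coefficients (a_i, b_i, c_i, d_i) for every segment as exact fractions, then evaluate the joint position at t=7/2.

  seg 0: a=0 b=-119/142 c=0 d=6/71
  seg 1: a=-1 b=25/142 c=36/71 d=-11/142
  seg 2: a=2 b=80/71 c=-27/142 d=9/142
S(7/2) = 163/1136

Δ: Δ0=-1/2, Δ1=1, Δ2=1
row 1: diag=10, rhs=9; c'=3/10, d'=9/10
row 2: denom=8−3·3/10=71/10; d'=(0−3·9/10)/(71/10)=-27/71
back: M2=-27/71
back: M1=9/10−3/10·-27/71=72/71
M: M0=0, M1=72/71, M2=-27/71, M3=0
seg 0: a=0, c=M0/2=0, d=(M1−M0)/(6·2)=6/71, b=Δ0−h0·(2M0+M1)/6=-119/142
seg 1: a=-1, c=M1/2=36/71, d=(M2−M1)/(6·3)=-11/142, b=Δ1−h1·(2M1+M2)/6=25/142
seg 2: a=2, c=M2/2=-27/142, d=(M3−M2)/(6·1)=9/142, b=Δ2−h2·(2M2+M3)/6=80/71
t_q=7/2 → seg 1, τ=3/2; S=-1+25/142·τ+36/71·τ²+-11/142·τ³=163/1136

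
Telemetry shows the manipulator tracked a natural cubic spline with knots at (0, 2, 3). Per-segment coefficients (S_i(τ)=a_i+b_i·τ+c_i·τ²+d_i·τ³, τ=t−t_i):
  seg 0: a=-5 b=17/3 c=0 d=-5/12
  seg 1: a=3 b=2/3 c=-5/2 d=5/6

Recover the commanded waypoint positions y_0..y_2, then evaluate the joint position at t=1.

y_0=-5 y_1=3 y_2=2
S(1) = 1/4

y_0 = S_0(0) = a_0 = -5
y_1 = S_1(0) = a_1 = 3
y_2 = S_1(1) = 2
t_q=1 is in segment 0 (τ=1); S_0(τ)=1/4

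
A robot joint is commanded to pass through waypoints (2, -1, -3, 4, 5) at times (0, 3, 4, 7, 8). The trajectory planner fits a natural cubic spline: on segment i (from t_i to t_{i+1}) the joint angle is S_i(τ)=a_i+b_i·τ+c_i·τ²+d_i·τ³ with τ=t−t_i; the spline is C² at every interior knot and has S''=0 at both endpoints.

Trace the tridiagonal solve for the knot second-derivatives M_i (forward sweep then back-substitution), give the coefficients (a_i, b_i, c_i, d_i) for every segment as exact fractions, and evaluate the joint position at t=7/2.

Δ: Δ0=-1, Δ1=-2, Δ2=7/3, Δ3=1
row 1: diag=8, rhs=-6; c'=1/8, d'=-3/4
row 2: denom=8−1·1/8=63/8; d'=(26−1·-3/4)/(63/8)=214/63
row 3: denom=8−3·8/21=48/7; d'=(-8−3·214/63)/(48/7)=-191/72
back: M3=-191/72
back: M2=214/63−8/21·-191/72=119/27
back: M1=-3/4−1/8·119/27=-281/216
M: M0=0, M1=-281/216, M2=119/27, M3=-191/72, M4=0
seg 0: a=2, c=M0/2=0, d=(M1−M0)/(6·3)=-281/3888, b=Δ0−h0·(2M0+M1)/6=-151/432
seg 1: a=-1, c=M1/2=-281/432, d=(M2−M1)/(6·1)=137/144, b=Δ1−h1·(2M1+M2)/6=-497/216
seg 2: a=-3, c=M2/2=119/54, d=(M3−M2)/(6·3)=-1525/3888, b=Δ2−h2·(2M2+M3)/6=-323/432
seg 3: a=4, c=M3/2=-191/144, d=(M4−M3)/(6·1)=191/432, b=Δ3−h3·(2M3+M4)/6=407/216
t_q=7/2 → seg 1, τ=1/2; S=-1+-497/216·τ+-281/432·τ²+137/144·τ³=-7583/3456

  seg 0: a=2 b=-151/432 c=0 d=-281/3888
  seg 1: a=-1 b=-497/216 c=-281/432 d=137/144
  seg 2: a=-3 b=-323/432 c=119/54 d=-1525/3888
  seg 3: a=4 b=407/216 c=-191/144 d=191/432
S(7/2) = -7583/3456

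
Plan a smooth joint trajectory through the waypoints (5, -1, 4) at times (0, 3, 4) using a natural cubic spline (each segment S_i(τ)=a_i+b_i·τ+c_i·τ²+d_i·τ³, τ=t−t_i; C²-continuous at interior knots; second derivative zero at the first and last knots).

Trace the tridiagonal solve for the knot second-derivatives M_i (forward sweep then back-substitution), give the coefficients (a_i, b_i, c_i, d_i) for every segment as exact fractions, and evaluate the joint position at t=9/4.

Δ: Δ0=-2, Δ1=5
row 1: diag=8, rhs=42; c'=1/8, d'=21/4
back: M1=21/4
M: M0=0, M1=21/4, M2=0
seg 0: a=5, c=M0/2=0, d=(M1−M0)/(6·3)=7/24, b=Δ0−h0·(2M0+M1)/6=-37/8
seg 1: a=-1, c=M1/2=21/8, d=(M2−M1)/(6·1)=-7/8, b=Δ1−h1·(2M1+M2)/6=13/4
t_q=9/4 → seg 0, τ=9/4; S=5+-37/8·τ+0·τ²+7/24·τ³=-1067/512

  seg 0: a=5 b=-37/8 c=0 d=7/24
  seg 1: a=-1 b=13/4 c=21/8 d=-7/8
S(9/4) = -1067/512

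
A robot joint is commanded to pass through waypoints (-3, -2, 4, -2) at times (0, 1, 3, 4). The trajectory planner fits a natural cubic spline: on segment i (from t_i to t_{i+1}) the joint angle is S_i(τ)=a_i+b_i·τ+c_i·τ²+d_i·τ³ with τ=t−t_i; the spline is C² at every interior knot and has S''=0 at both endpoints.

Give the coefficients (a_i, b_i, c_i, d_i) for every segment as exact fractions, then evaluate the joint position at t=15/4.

  seg 0: a=-3 b=1/16 c=0 d=15/16
  seg 1: a=-2 b=23/8 c=45/16 d=-11/8
  seg 2: a=4 b=-19/8 c=-87/16 d=29/16
S(15/4) = -77/1024

Δ: Δ0=1, Δ1=3, Δ2=-6
row 1: diag=6, rhs=12; c'=1/3, d'=2
row 2: denom=6−2·1/3=16/3; d'=(-54−2·2)/(16/3)=-87/8
back: M2=-87/8
back: M1=2−1/3·-87/8=45/8
M: M0=0, M1=45/8, M2=-87/8, M3=0
seg 0: a=-3, c=M0/2=0, d=(M1−M0)/(6·1)=15/16, b=Δ0−h0·(2M0+M1)/6=1/16
seg 1: a=-2, c=M1/2=45/16, d=(M2−M1)/(6·2)=-11/8, b=Δ1−h1·(2M1+M2)/6=23/8
seg 2: a=4, c=M2/2=-87/16, d=(M3−M2)/(6·1)=29/16, b=Δ2−h2·(2M2+M3)/6=-19/8
t_q=15/4 → seg 2, τ=3/4; S=4+-19/8·τ+-87/16·τ²+29/16·τ³=-77/1024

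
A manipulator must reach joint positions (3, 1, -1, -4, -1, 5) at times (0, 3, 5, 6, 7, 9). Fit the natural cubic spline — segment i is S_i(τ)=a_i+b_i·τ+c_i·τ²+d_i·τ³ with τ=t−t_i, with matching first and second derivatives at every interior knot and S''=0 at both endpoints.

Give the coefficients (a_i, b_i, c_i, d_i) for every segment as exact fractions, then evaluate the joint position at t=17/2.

Δ: Δ0=-2/3, Δ1=-1, Δ2=-3, Δ3=3, Δ4=3
row 1: diag=10, rhs=-2; c'=1/5, d'=-1/5
row 2: denom=6−2·1/5=28/5; d'=(-12−2·-1/5)/(28/5)=-29/14
row 3: denom=4−1·5/28=107/28; d'=(36−1·-29/14)/(107/28)=1066/107
row 4: denom=6−1·28/107=614/107; d'=(0−1·1066/107)/(614/107)=-533/307
back: M4=-533/307
back: M3=1066/107−28/107·-533/307=3198/307
back: M2=-29/14−5/28·3198/307=-1207/307
back: M1=-1/5−1/5·-1207/307=180/307
M: M0=0, M1=180/307, M2=-1207/307, M3=3198/307, M4=-533/307, M5=0
seg 0: a=3, c=M0/2=0, d=(M1−M0)/(6·3)=10/307, b=Δ0−h0·(2M0+M1)/6=-884/921
seg 1: a=1, c=M1/2=90/307, d=(M2−M1)/(6·2)=-1387/3684, b=Δ1−h1·(2M1+M2)/6=-74/921
seg 2: a=-1, c=M2/2=-1207/614, d=(M3−M2)/(6·1)=4405/1842, b=Δ2−h2·(2M2+M3)/6=-3155/921
seg 3: a=-4, c=M3/2=1599/307, d=(M4−M3)/(6·1)=-3731/1842, b=Δ3−h3·(2M3+M4)/6=-337/1842
seg 4: a=-1, c=M4/2=-533/614, d=(M5−M4)/(6·2)=533/3684, b=Δ4−h4·(2M4+M5)/6=3829/921
t_q=17/2 → seg 4, τ=3/2; S=-1+3829/921·τ+-533/614·τ²+533/3684·τ³=37049/9824

  seg 0: a=3 b=-884/921 c=0 d=10/307
  seg 1: a=1 b=-74/921 c=90/307 d=-1387/3684
  seg 2: a=-1 b=-3155/921 c=-1207/614 d=4405/1842
  seg 3: a=-4 b=-337/1842 c=1599/307 d=-3731/1842
  seg 4: a=-1 b=3829/921 c=-533/614 d=533/3684
S(17/2) = 37049/9824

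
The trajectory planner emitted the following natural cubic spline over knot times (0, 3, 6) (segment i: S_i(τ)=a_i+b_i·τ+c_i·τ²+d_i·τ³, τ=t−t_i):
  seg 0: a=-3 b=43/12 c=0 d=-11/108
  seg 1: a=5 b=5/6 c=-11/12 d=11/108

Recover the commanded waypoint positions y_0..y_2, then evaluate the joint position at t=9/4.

y_0=-3 y_1=5 y_2=2
S(9/4) = 999/256

y_0 = S_0(0) = a_0 = -3
y_1 = S_1(0) = a_1 = 5
y_2 = S_1(3) = 2
t_q=9/4 is in segment 0 (τ=9/4); S_0(τ)=999/256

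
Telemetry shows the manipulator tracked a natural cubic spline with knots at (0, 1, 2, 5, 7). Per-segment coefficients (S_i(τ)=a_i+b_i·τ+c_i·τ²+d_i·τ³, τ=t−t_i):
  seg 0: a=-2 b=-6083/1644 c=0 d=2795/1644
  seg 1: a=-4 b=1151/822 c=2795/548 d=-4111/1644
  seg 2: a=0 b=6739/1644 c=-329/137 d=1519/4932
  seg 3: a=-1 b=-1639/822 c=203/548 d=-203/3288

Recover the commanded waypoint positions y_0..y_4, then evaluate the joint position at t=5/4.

y_0 = S_0(0) = a_0 = -2
y_1 = S_1(0) = a_1 = -4
y_2 = S_2(0) = a_2 = 0
y_3 = S_3(0) = a_3 = -1
y_4 = S_3(2) = -4
t_q=5/4 is in segment 1 (τ=1/4); S_1(τ)=-118201/35072

y_0=-2 y_1=-4 y_2=0 y_3=-1 y_4=-4
S(5/4) = -118201/35072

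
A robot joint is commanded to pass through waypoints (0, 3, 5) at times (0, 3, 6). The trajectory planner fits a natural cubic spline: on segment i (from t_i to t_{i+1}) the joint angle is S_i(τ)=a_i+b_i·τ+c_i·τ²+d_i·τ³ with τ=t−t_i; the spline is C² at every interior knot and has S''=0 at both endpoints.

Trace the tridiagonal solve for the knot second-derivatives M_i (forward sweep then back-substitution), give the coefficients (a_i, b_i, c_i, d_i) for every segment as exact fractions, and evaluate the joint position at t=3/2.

  seg 0: a=0 b=13/12 c=0 d=-1/108
  seg 1: a=3 b=5/6 c=-1/12 d=1/108
S(3/2) = 51/32

Δ: Δ0=1, Δ1=2/3
row 1: diag=12, rhs=-2; c'=1/4, d'=-1/6
back: M1=-1/6
M: M0=0, M1=-1/6, M2=0
seg 0: a=0, c=M0/2=0, d=(M1−M0)/(6·3)=-1/108, b=Δ0−h0·(2M0+M1)/6=13/12
seg 1: a=3, c=M1/2=-1/12, d=(M2−M1)/(6·3)=1/108, b=Δ1−h1·(2M1+M2)/6=5/6
t_q=3/2 → seg 0, τ=3/2; S=0+13/12·τ+0·τ²+-1/108·τ³=51/32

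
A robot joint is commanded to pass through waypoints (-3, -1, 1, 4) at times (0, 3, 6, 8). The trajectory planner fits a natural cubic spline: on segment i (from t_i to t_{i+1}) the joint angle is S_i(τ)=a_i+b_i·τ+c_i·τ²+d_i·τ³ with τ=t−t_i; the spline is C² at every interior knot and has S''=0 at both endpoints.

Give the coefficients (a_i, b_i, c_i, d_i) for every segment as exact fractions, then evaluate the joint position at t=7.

Δ: Δ0=2/3, Δ1=2/3, Δ2=3/2
row 1: diag=12, rhs=0; c'=1/4, d'=0
row 2: denom=10−3·1/4=37/4; d'=(5−3·0)/(37/4)=20/37
back: M2=20/37
back: M1=0−1/4·20/37=-5/37
M: M0=0, M1=-5/37, M2=20/37, M3=0
seg 0: a=-3, c=M0/2=0, d=(M1−M0)/(6·3)=-5/666, b=Δ0−h0·(2M0+M1)/6=163/222
seg 1: a=-1, c=M1/2=-5/74, d=(M2−M1)/(6·3)=25/666, b=Δ1−h1·(2M1+M2)/6=59/111
seg 2: a=1, c=M2/2=10/37, d=(M3−M2)/(6·2)=-5/111, b=Δ2−h2·(2M2+M3)/6=253/222
t_q=7 → seg 2, τ=1; S=1+253/222·τ+10/37·τ²+-5/111·τ³=175/74

  seg 0: a=-3 b=163/222 c=0 d=-5/666
  seg 1: a=-1 b=59/111 c=-5/74 d=25/666
  seg 2: a=1 b=253/222 c=10/37 d=-5/111
S(7) = 175/74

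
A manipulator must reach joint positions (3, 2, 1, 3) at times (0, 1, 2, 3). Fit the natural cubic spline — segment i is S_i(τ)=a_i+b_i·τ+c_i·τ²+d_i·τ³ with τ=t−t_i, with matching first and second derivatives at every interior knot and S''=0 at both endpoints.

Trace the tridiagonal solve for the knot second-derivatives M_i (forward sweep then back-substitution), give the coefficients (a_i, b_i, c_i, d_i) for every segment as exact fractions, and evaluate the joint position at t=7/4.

Δ: Δ0=-1, Δ1=-1, Δ2=2
row 1: diag=4, rhs=0; c'=1/4, d'=0
row 2: denom=4−1·1/4=15/4; d'=(18−1·0)/(15/4)=24/5
back: M2=24/5
back: M1=0−1/4·24/5=-6/5
M: M0=0, M1=-6/5, M2=24/5, M3=0
seg 0: a=3, c=M0/2=0, d=(M1−M0)/(6·1)=-1/5, b=Δ0−h0·(2M0+M1)/6=-4/5
seg 1: a=2, c=M1/2=-3/5, d=(M2−M1)/(6·1)=1, b=Δ1−h1·(2M1+M2)/6=-7/5
seg 2: a=1, c=M2/2=12/5, d=(M3−M2)/(6·1)=-4/5, b=Δ2−h2·(2M2+M3)/6=2/5
t_q=7/4 → seg 1, τ=3/4; S=2+-7/5·τ+-3/5·τ²+1·τ³=331/320

  seg 0: a=3 b=-4/5 c=0 d=-1/5
  seg 1: a=2 b=-7/5 c=-3/5 d=1
  seg 2: a=1 b=2/5 c=12/5 d=-4/5
S(7/4) = 331/320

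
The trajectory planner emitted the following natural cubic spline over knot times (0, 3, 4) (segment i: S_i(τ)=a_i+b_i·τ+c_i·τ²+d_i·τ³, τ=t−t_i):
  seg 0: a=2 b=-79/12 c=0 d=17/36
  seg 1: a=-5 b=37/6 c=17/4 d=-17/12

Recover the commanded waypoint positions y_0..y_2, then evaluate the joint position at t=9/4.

y_0 = S_0(0) = a_0 = 2
y_1 = S_1(0) = a_1 = -5
y_2 = S_1(1) = 4
t_q=9/4 is in segment 0 (τ=9/4); S_0(τ)=-1903/256

y_0=2 y_1=-5 y_2=4
S(9/4) = -1903/256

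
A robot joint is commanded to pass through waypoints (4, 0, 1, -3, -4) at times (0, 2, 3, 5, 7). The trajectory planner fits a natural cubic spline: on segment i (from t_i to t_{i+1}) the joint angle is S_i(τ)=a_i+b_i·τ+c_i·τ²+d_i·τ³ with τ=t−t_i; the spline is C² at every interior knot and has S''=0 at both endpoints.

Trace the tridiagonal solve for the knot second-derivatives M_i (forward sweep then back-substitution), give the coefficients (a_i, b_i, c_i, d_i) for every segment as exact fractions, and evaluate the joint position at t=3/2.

  seg 0: a=4 b=-415/128 c=0 d=159/512
  seg 1: a=0 b=31/64 c=477/256 d=-345/256
  seg 2: a=1 b=43/256 c=-279/128 d=561/1024
  seg 3: a=-3 b=-253/128 c=567/512 d=-189/1024
S(3/2) = 757/4096

Δ: Δ0=-2, Δ1=1, Δ2=-2, Δ3=-1/2
row 1: diag=6, rhs=18; c'=1/6, d'=3
row 2: denom=6−1·1/6=35/6; d'=(-18−1·3)/(35/6)=-18/5
row 3: denom=8−2·12/35=256/35; d'=(9−2·-18/5)/(256/35)=567/256
back: M3=567/256
back: M2=-18/5−12/35·567/256=-279/64
back: M1=3−1/6·-279/64=477/128
M: M0=0, M1=477/128, M2=-279/64, M3=567/256, M4=0
seg 0: a=4, c=M0/2=0, d=(M1−M0)/(6·2)=159/512, b=Δ0−h0·(2M0+M1)/6=-415/128
seg 1: a=0, c=M1/2=477/256, d=(M2−M1)/(6·1)=-345/256, b=Δ1−h1·(2M1+M2)/6=31/64
seg 2: a=1, c=M2/2=-279/128, d=(M3−M2)/(6·2)=561/1024, b=Δ2−h2·(2M2+M3)/6=43/256
seg 3: a=-3, c=M3/2=567/512, d=(M4−M3)/(6·2)=-189/1024, b=Δ3−h3·(2M3+M4)/6=-253/128
t_q=3/2 → seg 0, τ=3/2; S=4+-415/128·τ+0·τ²+159/512·τ³=757/4096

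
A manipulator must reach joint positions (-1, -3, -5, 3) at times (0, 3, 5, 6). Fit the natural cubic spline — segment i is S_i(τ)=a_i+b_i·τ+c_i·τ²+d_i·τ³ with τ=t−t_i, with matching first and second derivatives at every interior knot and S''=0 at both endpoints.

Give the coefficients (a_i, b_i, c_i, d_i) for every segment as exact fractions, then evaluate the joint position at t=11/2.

Δ: Δ0=-2/3, Δ1=-1, Δ2=8
row 1: diag=10, rhs=-2; c'=1/5, d'=-1/5
row 2: denom=6−2·1/5=28/5; d'=(54−2·-1/5)/(28/5)=68/7
back: M2=68/7
back: M1=-1/5−1/5·68/7=-15/7
M: M0=0, M1=-15/7, M2=68/7, M3=0
seg 0: a=-1, c=M0/2=0, d=(M1−M0)/(6·3)=-5/42, b=Δ0−h0·(2M0+M1)/6=17/42
seg 1: a=-3, c=M1/2=-15/14, d=(M2−M1)/(6·2)=83/84, b=Δ1−h1·(2M1+M2)/6=-59/21
seg 2: a=-5, c=M2/2=34/7, d=(M3−M2)/(6·1)=-34/21, b=Δ2−h2·(2M2+M3)/6=100/21
t_q=11/2 → seg 2, τ=1/2; S=-5+100/21·τ+34/7·τ²+-34/21·τ³=-45/28

  seg 0: a=-1 b=17/42 c=0 d=-5/42
  seg 1: a=-3 b=-59/21 c=-15/14 d=83/84
  seg 2: a=-5 b=100/21 c=34/7 d=-34/21
S(11/2) = -45/28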